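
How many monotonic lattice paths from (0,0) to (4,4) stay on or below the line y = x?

Total monotonic paths to (4,4): C(8,4) = 70.
Reflecting each bad path at its first crossing gives a bijection with paths to (3,5): C(8,5) = 56.
Valid Dyck paths: 70 - 56.
(Check: C(8,4) - C(8,5) = C(8,4)/5, the Catalan number C_{4}.)

Final answer: C_{4} = 14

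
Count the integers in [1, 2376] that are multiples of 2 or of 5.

Multiples of 2: 1188. Multiples of 5: 475. Of both (lcm=10): 237.
By inclusion-exclusion: 1188 + 475 - 237.

Final answer: 1426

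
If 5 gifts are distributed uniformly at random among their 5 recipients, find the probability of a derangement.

Use the recurrence D(n) = (n-1)(D(n-1) + D(n-2)) with D(0)=1, D(1)=0.
Building up: D(2)=1, D(3)=2, D(4)=9, D(5)=44.
Total arrangements: 5! = 120.
Probability = D(5)/5! = 11/30.

Final answer: D(5)/5! = 44/120 = 0.366667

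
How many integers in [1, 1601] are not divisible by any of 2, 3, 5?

|div by 2|=800, |div by 3|=533, |div by 5|=320.
|div by 2&3|=266, |div by 2&5|=160, |div by 3&5|=106, |div by all|=53.
By inclusion-exclusion, divisible by at least one: 800+533+320-266-160-106+53 = 1174.
Not divisible by any: 1601 - 1174.

Final answer: 427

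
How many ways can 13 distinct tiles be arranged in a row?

The number of ways to arrange 13 distinct objects is 13!.

Final answer: 13! = 6227020800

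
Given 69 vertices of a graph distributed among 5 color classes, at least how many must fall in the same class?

By pigeonhole with 69 objects and 5 categories: ceiling(69/5).

Final answer: 14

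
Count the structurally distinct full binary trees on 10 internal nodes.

This is a standard Catalan-number count: the answer is C_n. Here n = 10.
Using C_0 = 1 and C_(k+1) = C_k x 2(2k+1)/(k+2), build up term by term: C_1=1, C_2=2, C_3=5, C_4=14, C_5=42, C_6=132, C_7=429, C_8=1430, C_9=4862, C_10=16796.

Final answer: C_{10} = 16796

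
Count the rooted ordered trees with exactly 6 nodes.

This is counted by the nth Catalan number C_n. Here n = 6 - 1 = 5.
C_n = C(2n,n)/(n+1), so C_{5} = C(10,5)/6 = 252/6.

Final answer: C_{5} = 42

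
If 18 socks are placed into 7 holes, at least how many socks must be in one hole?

By the pigeonhole principle: ceiling(18/7).

Final answer: 3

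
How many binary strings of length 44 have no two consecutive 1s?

Let a(n) count valid strings. If the last bit is 0 the prefix is any valid string of length n-1; if it is 1 the string must end in 01 with a valid prefix of length n-2. So a(n) = a(n-1) + a(n-2), a(1)=2, a(2)=3.
Building up term by term: a(1)=2, a(2)=3, a(3)=5, a(4)=8, a(5)=13, a(6)=21, a(7)=34, a(8)=55, a(9)=89, a(10)=144, a(11)=233, a(12)=377, a(13)=610, a(14)=987, a(15)=1597, a(16)=2584, a(17)=4181, a(18)=6765, a(19)=10946, a(20)=17711, a(21)=28657, a(22)=46368, a(23)=75025, a(24)=121393, a(25)=196418, a(26)=317811, a(27)=514229, a(28)=832040, a(29)=1346269, a(30)=2178309, a(31)=3524578, a(32)=5702887, a(33)=9227465, a(34)=14930352, a(35)=24157817, a(36)=39088169, a(37)=63245986, a(38)=102334155, a(39)=165580141, a(40)=267914296, a(41)=433494437, a(42)=701408733, a(43)=1134903170, a(44)=1836311903.

Final answer: 1836311903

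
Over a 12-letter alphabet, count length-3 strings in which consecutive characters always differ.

First character: 12 choices. Each subsequent: 11 choices (must differ from the previous one).
Total: 12 x 11^2.

Final answer: 12 x 11^{2} = 1452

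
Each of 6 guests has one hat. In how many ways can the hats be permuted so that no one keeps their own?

Derangements satisfy D(n) = (n-1)(D(n-1) + D(n-2)), starting from D(0)=1, D(1)=0.
D(2) = 1 x (0 + 1) = 1
D(3) = 2 x (1 + 0) = 2
D(4) = 3 x (2 + 1) = 9
D(5) = 4 x (9 + 2) = 44
D(6) = 5 x (D(5) + D(4)) = 5 x (44 + 9)

Final answer: D(6) = 265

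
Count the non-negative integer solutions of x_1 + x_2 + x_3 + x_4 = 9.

Stars and bars with 9 stars and 3 bars:
C(9+4-1, 4-1) = C(12,3).

Final answer: C(12,3) = 220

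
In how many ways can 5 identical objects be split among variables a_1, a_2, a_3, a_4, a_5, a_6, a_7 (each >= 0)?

Stars and bars with 5 stars and 6 bars:
C(5+7-1, 7-1) = C(11,6).

Final answer: C(11,6) = 462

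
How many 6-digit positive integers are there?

First digit: 9 choices (1-9). Each of the remaining 5 digits: 10 choices.
Total: 9 x 10^5.

Final answer: 900000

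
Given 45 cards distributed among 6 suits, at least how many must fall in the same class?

By pigeonhole with 45 objects and 6 categories: ceiling(45/6).

Final answer: 8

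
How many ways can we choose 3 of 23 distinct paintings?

C(23,3) = 23!/(3! x (23-3)!).

Final answer: C(23,3) = 1771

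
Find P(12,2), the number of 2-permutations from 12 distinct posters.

P(12,2) = 12!/(12-2)! = 12!/10!.

Final answer: P(12,2) = 132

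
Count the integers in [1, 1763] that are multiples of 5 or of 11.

Multiples of 5: 352. Multiples of 11: 160. Of both (lcm=55): 32.
By inclusion-exclusion: 352 + 160 - 32.

Final answer: 480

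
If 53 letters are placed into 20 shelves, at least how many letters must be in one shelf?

By the pigeonhole principle: ceiling(53/20).

Final answer: 3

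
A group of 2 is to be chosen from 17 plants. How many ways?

C(17,2) = 17!/(2! x (17-2)!).

Final answer: C(17,2) = 136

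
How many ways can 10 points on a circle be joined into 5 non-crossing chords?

This is a standard Catalan-number count: the answer is C_n. Here n = 10/2 = 5.
C_n = C(2n,n)/(n+1), so C_{5} = C(10,5)/6 = 252/6.

Final answer: C_{5} = 42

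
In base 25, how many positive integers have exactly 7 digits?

In base 25, the leading digit has 24 choices (1..24); each of the remaining 6 digits has 25 choices.
Total: 24 x 25^6.

Final answer: 5859375000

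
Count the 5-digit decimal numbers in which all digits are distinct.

First digit: 9 (not 0). Second: 9 (not first). Third: 8, etc.
Total: 9 x 9 x 8 x 7 x 6.

Final answer: 27216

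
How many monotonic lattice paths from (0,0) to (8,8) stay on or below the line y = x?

Total monotonic paths to (8,8): C(16,8) = 12870.
Paths that cross above y=x (reflection bijection): C(16,9) = 11440.
Valid Dyck paths: 12870 - 11440.
(This is the Catalan number C_{8}.)

Final answer: C_{8} = 1430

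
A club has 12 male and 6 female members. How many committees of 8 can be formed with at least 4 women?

Sum over valid woman counts:
C(6,4)C(12,4) = 7425
C(6,5)C(12,3) = 1320
C(6,6)C(12,2) = 66
Total: 7425 + 1320 + 66.

Final answer: 8811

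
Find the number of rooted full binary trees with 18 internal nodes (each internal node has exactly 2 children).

This is a standard Catalan-number count: the answer is C_n. Here n = 18.
Using C_0 = 1 and C_(k+1) = C_k x 2(2k+1)/(k+2), build up term by term: C_1=1, C_2=2, C_3=5, C_4=14, C_5=42, C_6=132, C_7=429, C_8=1430, C_9=4862, C_10=16796, C_11=58786, C_12=208012, C_13=742900, C_14=2674440, C_15=9694845, C_16=35357670, C_17=129644790, C_18=477638700.

Final answer: C_{18} = 477638700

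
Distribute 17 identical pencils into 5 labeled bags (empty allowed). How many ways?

Stars and bars: C(n+k-1, k-1) = C(21,4).

Final answer: C(21,4) = 5985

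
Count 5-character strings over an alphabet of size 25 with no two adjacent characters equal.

First character: 25 choices. Each subsequent: 24 choices (must differ from the previous one).
Total: 25 x 24^4.

Final answer: 25 x 24^{4} = 8294400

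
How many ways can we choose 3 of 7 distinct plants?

C(7,3) = 7!/(3! x (7-3)!).

Final answer: C(7,3) = 35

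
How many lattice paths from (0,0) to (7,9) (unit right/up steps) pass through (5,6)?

Paths (0,0)->(5,6): C(11,6) = 462.
Paths (5,6)->(7,9): C(5,3) = 10.
By multiplication principle: 462 x 10.

Final answer: 4620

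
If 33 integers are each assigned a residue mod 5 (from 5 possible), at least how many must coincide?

There are 5 possible values for residue mod 5. With 33 integers and 5 categories, by pigeonhole: ceiling(33/5).

Final answer: 7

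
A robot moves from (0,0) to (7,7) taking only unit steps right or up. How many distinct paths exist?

Each path has 7 right steps and 7 up steps in some order (14 steps total).
Choose which 7 of the 14 steps are up: C(14,7).

Final answer: C(14,7) = 3432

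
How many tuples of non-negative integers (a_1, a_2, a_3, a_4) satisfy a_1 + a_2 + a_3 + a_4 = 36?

Stars and bars with 36 stars and 3 bars:
C(36+4-1, 4-1) = C(39,3).

Final answer: C(39,3) = 9139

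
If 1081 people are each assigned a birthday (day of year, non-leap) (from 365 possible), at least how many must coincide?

There are 365 possible values for birthday (day of year, non-leap). With 1081 people and 365 categories, by pigeonhole: ceiling(1081/365).

Final answer: 3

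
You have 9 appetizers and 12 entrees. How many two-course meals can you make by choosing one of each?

By the multiplication principle: 9 x 12.

Final answer: 108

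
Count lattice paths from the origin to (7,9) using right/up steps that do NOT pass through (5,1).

Total paths to (7,9): C(16,9) = 11440.
Paths through (5,1): C(6,1) x C(10,8) = 270.
Avoiding (5,1): 11440 - 270.

Final answer: 11170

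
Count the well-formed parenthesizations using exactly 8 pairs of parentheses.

This is counted by the nth Catalan number C_n. Here n = 8 (pairs).
C_n = (2n)!/(n!(n+1)!), so C_{8} = 16!/(8! x 9!) = C(16,8)/9 = 12870/9.

Final answer: C_{8} = 1430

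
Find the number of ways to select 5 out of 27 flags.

C(27,5) = 27!/(5! x 22!).

Final answer: \binom{27}{5} = 80730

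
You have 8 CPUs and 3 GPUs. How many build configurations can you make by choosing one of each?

By the multiplication principle: 8 x 3.

Final answer: 24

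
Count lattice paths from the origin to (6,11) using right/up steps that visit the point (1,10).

Paths (0,0)->(1,10): C(11,10) = 11.
Paths (1,10)->(6,11): C(6,1) = 6.
By multiplication principle: 11 x 6.

Final answer: 66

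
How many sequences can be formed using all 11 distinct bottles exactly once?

The number of ways to arrange 11 distinct objects is 11!.

Final answer: 11! = 39916800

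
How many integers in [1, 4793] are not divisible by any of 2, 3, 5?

|div by 2|=2396, |div by 3|=1597, |div by 5|=958.
|div by 2&3|=798, |div by 2&5|=479, |div by 3&5|=319, |div by all|=159.
By inclusion-exclusion, divisible by at least one: 2396+1597+958-798-479-319+159 = 3514.
Not divisible by any: 4793 - 3514.

Final answer: 1279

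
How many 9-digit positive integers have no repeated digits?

First digit: 9 (not 0). Second: 9 (not first). Third: 8, etc.
Total: 9 x 9 x 8 x 7 x 6 x 5 x 4 x 3 x 2.

Final answer: 3265920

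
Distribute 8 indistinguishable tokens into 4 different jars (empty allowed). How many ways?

Stars and bars: C(n+k-1, k-1) = C(11,3).

Final answer: C(11,3) = 165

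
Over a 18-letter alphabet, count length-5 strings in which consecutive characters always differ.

Let g(n) count such strings. g(1) = 18, and each valid string of length n-1 extends in 17 ways (any symbol but the last), so g(n) = 17 g(n-1).
Total: g(5) = 18 x 17^4.

Final answer: 18 x 17^{4} = 1503378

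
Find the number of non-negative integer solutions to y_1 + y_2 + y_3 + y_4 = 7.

Stars and bars with 7 stars and 3 bars:
C(7+4-1, 4-1) = C(10,3).

Final answer: C(10,3) = 120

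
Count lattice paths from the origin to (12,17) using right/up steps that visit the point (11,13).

Paths (0,0)->(11,13): C(24,13) = 2496144.
Paths (11,13)->(12,17): C(5,4) = 5.
By multiplication principle: 2496144 x 5.

Final answer: 12480720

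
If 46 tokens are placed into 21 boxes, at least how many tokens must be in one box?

By the pigeonhole principle: ceiling(46/21).

Final answer: 3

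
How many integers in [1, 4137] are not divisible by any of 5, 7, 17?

|div by 5|=827, |div by 7|=591, |div by 17|=243.
|div by 5&7|=118, |div by 5&17|=48, |div by 7&17|=34, |div by all|=6.
By inclusion-exclusion, divisible by at least one: 827+591+243-118-48-34+6 = 1467.
Not divisible by any: 4137 - 1467.

Final answer: 2670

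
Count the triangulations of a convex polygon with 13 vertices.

This is counted by the nth Catalan number C_n. Here n = 13 - 2 = 11.
C_n = (2n)!/(n!(n+1)!), so C_{11} = 22!/(11! x 12!) = C(22,11)/12 = 705432/12.

Final answer: C_{11} = 58786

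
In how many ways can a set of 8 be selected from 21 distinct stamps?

C(21,8) = 21!/(8! x 13!).

Final answer: \binom{21}{8} = 203490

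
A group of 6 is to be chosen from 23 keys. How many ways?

C(23,6) = 23!/(6! x (23-6)!).

Final answer: C(23,6) = 100947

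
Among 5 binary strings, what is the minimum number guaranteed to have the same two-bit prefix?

There are 4 possible values for two-bit prefix. With 5 binary strings and 4 categories, by pigeonhole: ceiling(5/4).

Final answer: 2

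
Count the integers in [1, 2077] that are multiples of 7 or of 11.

Multiples of 7: 296. Multiples of 11: 188. Of both (lcm=77): 26.
By inclusion-exclusion: 296 + 188 - 26.

Final answer: 458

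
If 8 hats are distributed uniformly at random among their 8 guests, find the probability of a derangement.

Use the recurrence D(n) = (n-1)(D(n-1) + D(n-2)) with D(0)=1, D(1)=0.
Building up: D(2)=1, D(3)=2, D(4)=9, D(5)=44, D(6)=265, D(7)=1854, D(8)=14833.
Total arrangements: 8! = 40320.
Probability = D(8)/8! = 2119/5760.

Final answer: D(8)/8! = 14833/40320 = 0.367882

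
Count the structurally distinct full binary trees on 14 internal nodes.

This is counted by the nth Catalan number C_n. Here n = 14.
Using C_0 = 1 and C_(k+1) = C_k x 2(2k+1)/(k+2), build up term by term: C_1=1, C_2=2, C_3=5, C_4=14, C_5=42, C_6=132, C_7=429, C_8=1430, C_9=4862, C_10=16796, C_11=58786, C_12=208012, C_13=742900, C_14=2674440.

Final answer: C_{14} = 2674440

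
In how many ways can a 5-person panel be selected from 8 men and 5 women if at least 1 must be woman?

Sum over valid woman counts:
C(5,1)C(8,4) = 350
C(5,2)C(8,3) = 560
C(5,3)C(8,2) = 280
C(5,4)C(8,1) = 40
C(5,5)C(8,0) = 1
Total: 350 + 560 + 280 + 40 + 1.

Final answer: 1231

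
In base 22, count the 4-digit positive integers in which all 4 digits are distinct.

The leading digit has 21 choices (anything but zero); the next has 21 (anything but the first), then 20, and so on, one fewer each time.
Total: 21 x 21 x 20 x 19.

Final answer: 167580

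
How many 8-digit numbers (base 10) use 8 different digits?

First digit: 9 (not 0). Second: 9 (not first). Third: 8, etc.
Total: 9 x 9 x 8 x 7 x 6 x 5 x 4 x 3.

Final answer: 1632960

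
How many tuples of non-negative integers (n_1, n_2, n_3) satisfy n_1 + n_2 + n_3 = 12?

Stars and bars with 12 stars and 2 bars:
C(12+3-1, 3-1) = C(14,2).

Final answer: C(14,2) = 91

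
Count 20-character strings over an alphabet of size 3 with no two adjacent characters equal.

First character: 3 choices. Each subsequent: 2 choices (must differ from the previous one).
Total: 3 x 2^19.

Final answer: 3 x 2^{19} = 1572864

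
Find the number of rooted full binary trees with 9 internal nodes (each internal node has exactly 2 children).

The structures are counted by the Catalan number C_n. Here n = 9.
C_n = C(2n,n)/(n+1), so C_{9} = C(18,9)/10 = 48620/10.

Final answer: C_{9} = 4862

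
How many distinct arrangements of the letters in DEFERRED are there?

Letters (D:2, E:3, F:1, R:2). Total letters: 8.
Permutations = 8!/(3! x 2! x 2!).

Final answer: 1680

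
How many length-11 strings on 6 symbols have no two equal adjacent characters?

First character: 6 choices. Each subsequent: 5 choices (must differ from the previous one).
Total: 6 x 5^10.

Final answer: 6 x 5^{10} = 58593750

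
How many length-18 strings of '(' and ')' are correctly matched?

This is counted by the nth Catalan number C_n. Here n = 9 (pairs).
Using C_0 = 1 and C_(k+1) = C_k x 2(2k+1)/(k+2), build up term by term: C_1=1, C_2=2, C_3=5, C_4=14, C_5=42, C_6=132, C_7=429, C_8=1430, C_9=4862.

Final answer: C_{9} = 4862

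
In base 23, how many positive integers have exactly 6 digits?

These are the integers in [23^5, 23^6), so the count is 23^6 - 23^5 = 22 x 23^5.

Final answer: 141599546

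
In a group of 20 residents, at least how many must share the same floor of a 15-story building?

There are 15 possible values for floor of a 15-story building. With 20 residents and 15 categories, by pigeonhole: ceiling(20/15).

Final answer: 2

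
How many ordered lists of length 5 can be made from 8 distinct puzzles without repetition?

P(8,5) = 8!/(8-5)! = 8!/3!.

Final answer: P(8,5) = 6720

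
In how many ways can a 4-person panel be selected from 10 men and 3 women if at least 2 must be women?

Sum over valid woman counts:
C(3,2)C(10,2) = 135
C(3,3)C(10,1) = 10
Total: 135 + 10.

Final answer: 145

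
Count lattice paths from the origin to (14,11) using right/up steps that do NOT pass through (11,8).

Total paths to (14,11): C(25,11) = 4457400.
Paths through (11,8): C(19,8) x C(6,3) = 1511640.
Avoiding (11,8): 4457400 - 1511640.

Final answer: 2945760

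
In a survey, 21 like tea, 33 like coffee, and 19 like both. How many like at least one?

|A union B| = |A| + |B| - |A intersect B| = 21 + 33 - 19.

Final answer: 35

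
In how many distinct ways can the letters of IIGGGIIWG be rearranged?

Letters (G:4, I:4, W:1). Total letters: 9.
Permutations = 9!/(4! x 4!).

Final answer: 630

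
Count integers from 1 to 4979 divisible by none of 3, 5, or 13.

|div by 3|=1659, |div by 5|=995, |div by 13|=383.
|div by 3&5|=331, |div by 3&13|=127, |div by 5&13|=76, |div by all|=25.
By inclusion-exclusion, divisible by at least one: 1659+995+383-331-127-76+25 = 2528.
Not divisible by any: 4979 - 2528.

Final answer: 2451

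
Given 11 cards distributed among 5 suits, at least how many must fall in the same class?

By pigeonhole with 11 objects and 5 categories: ceiling(11/5).

Final answer: 3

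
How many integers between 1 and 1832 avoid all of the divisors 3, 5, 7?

|div by 3|=610, |div by 5|=366, |div by 7|=261.
|div by 3&5|=122, |div by 3&7|=87, |div by 5&7|=52, |div by all|=17.
By inclusion-exclusion, divisible by at least one: 610+366+261-122-87-52+17 = 993.
Not divisible by any: 1832 - 993.

Final answer: 839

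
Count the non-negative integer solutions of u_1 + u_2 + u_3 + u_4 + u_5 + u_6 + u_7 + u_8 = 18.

Stars and bars with 18 stars and 7 bars:
C(18+8-1, 8-1) = C(25,7).

Final answer: C(25,7) = 480700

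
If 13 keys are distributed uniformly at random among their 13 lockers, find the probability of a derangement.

Derangements satisfy D(n) = (n-1)(D(n-1) + D(n-2)), starting from D(0)=1, D(1)=0.
Building up: D(2)=1, D(3)=2, D(4)=9, D(5)=44, D(6)=265, D(7)=1854, D(8)=14833, D(9)=133496, D(10)=1334961, D(11)=14684570, D(12)=176214841, D(13)=2290792932.
Total arrangements: 13! = 6227020800.
Probability = D(13)/13! = 63633137/172972800.

Final answer: D(13)/13! = 2290792932/6227020800 = 0.367879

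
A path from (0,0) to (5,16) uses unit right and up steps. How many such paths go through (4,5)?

Paths (0,0)->(4,5): C(9,5) = 126.
Paths (4,5)->(5,16): C(12,11) = 12.
By multiplication principle: 126 x 12.

Final answer: 1512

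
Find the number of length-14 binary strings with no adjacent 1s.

Let a(n) count valid strings. If the last bit is 0 the prefix is any valid string of length n-1; if it is 1 the string must end in 01 with a valid prefix of length n-2. So a(n) = a(n-1) + a(n-2), a(1)=2, a(2)=3.
Computing successive values: a(1)=2, a(2)=3, a(3)=5, a(4)=8, a(5)=13, a(6)=21, a(7)=34, a(8)=55, a(9)=89, a(10)=144, a(11)=233, a(12)=377, a(13)=610, a(14)=987.

Final answer: 987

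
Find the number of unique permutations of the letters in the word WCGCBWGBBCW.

Letters (B:3, C:3, G:2, W:3). Total letters: 11.
Permutations = 11!/(3! x 3! x 3! x 2!).

Final answer: 92400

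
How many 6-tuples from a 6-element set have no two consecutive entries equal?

Let g(n) count such strings. g(1) = 6, and each valid string of length n-1 extends in 5 ways (any symbol but the last), so g(n) = 5 g(n-1).
Total: g(6) = 6 x 5^5.

Final answer: 6 x 5^{5} = 18750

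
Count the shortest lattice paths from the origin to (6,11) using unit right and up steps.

Each path has 6 right steps and 11 up steps in some order (17 steps total).
Choose which 11 of the 17 steps are up: C(17,11).

Final answer: C(17,11) = 12376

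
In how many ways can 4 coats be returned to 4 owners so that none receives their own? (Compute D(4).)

D(n) = (n-1)(D(n-1) + D(n-2)), D(0)=1, D(1)=0.
D(2) = 1 x (0 + 1) = 1
D(3) = 2 x (1 + 0) = 2
D(4) = 3 x (D(3) + D(2)) = 3 x (2 + 1)

Final answer: D(4) = 9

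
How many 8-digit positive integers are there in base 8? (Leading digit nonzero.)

Leading digit: 7 options (nonzero). Other 7 digit(s): 8 options each.
Total: 7 x 8^7.

Final answer: 14680064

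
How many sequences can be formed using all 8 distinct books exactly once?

The number of ways to arrange 8 distinct objects is 8!.

Final answer: 8! = 40320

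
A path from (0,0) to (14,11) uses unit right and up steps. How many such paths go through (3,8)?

Paths (0,0)->(3,8): C(11,8) = 165.
Paths (3,8)->(14,11): C(14,3) = 364.
By multiplication principle: 165 x 364.

Final answer: 60060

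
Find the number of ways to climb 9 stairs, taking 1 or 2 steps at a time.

Let f(n) be the number of climbs. Removing the last move (1 or 2 steps) gives f(n) = f(n-1) + f(n-2); base cases f(1)=1, f(2)=2.
Building up term by term: f(1)=1, f(2)=2, f(3)=3, f(4)=5, f(5)=8, f(6)=13, f(7)=21, f(8)=34, f(9)=55.

Final answer: 55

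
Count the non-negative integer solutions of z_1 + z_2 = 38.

Stars and bars with 38 stars and 1 bars:
C(38+2-1, 2-1) = C(39,1).

Final answer: C(39,1) = 39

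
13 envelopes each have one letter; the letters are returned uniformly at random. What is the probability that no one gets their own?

D(n) = (n-1)(D(n-1) + D(n-2)), D(0)=1, D(1)=0.
Building up: D(2)=1, D(3)=2, D(4)=9, D(5)=44, D(6)=265, D(7)=1854, D(8)=14833, D(9)=133496, D(10)=1334961, D(11)=14684570, D(12)=176214841, D(13)=2290792932.
Total arrangements: 13! = 6227020800.
Probability = D(13)/13! = 63633137/172972800.

Final answer: D(13)/13! = 2290792932/6227020800 = 0.367879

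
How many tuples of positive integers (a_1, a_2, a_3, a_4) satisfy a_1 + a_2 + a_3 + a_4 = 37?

Substitute a'_i = a_i - 1 (so a'_i >= 0). Then sum a'_i = 37 - 4 = 33.
Stars and bars: C(33+4-1, 4-1) = C(36,3).

Final answer: C(36,3) = 7140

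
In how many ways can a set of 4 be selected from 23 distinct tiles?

C(23,4) = 23!/(4! x (23-4)!).

Final answer: C(23,4) = 8855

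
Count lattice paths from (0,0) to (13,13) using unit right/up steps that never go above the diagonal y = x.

Total monotonic paths to (13,13): C(26,13) = 10400600.
Reflecting each bad path at its first crossing gives a bijection with paths to (12,14): C(26,14) = 9657700.
Valid Dyck paths: 10400600 - 9657700.
(Equivalently, C_{13} = C(26,13)/14 = 10400600/14.)

Final answer: C_{13} = 742900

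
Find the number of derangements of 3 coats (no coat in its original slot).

D(n) = (n-1)(D(n-1) + D(n-2)), D(0)=1, D(1)=0.
D(2) = 1 x (0 + 1) = 1
D(3) = 2 x (D(2) + D(1)) = 2 x (1 + 0)

Final answer: D(3) = 2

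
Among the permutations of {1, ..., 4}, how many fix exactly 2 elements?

Choose which 2 elements are fixed: C(4,2) = 6.
Derange the remaining 2 using D(j) = (j-1)(D(j-1) + D(j-2)), D(0)=1, D(1)=0: D(2)=1.
Total: 6 x 1.

Final answer: C(4,2) D(2) = 6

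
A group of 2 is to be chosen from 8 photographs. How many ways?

C(8,2) = 8!/(2! x (8-2)!).

Final answer: C(8,2) = 28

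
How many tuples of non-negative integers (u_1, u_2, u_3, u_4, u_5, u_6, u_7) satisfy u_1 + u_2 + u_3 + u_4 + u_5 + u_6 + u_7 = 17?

Stars and bars with 17 stars and 6 bars:
C(17+7-1, 7-1) = C(23,6).

Final answer: C(23,6) = 100947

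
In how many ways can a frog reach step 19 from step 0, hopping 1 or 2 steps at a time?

Let f(n) be the number of climbs. Removing the last move (1 or 2 steps) gives f(n) = f(n-1) + f(n-2); base cases f(1)=1, f(2)=2.
Building up term by term: f(1)=1, f(2)=2, f(3)=3, f(4)=5, f(5)=8, f(6)=13, f(7)=21, f(8)=34, f(9)=55, f(10)=89, f(11)=144, f(12)=233, f(13)=377, f(14)=610, f(15)=987, f(16)=1597, f(17)=2584, f(18)=4181, f(19)=6765.

Final answer: 6765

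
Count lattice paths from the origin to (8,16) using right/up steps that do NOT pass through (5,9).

Total paths to (8,16): C(24,16) = 735471.
Paths through (5,9): C(14,9) x C(10,7) = 240240.
Avoiding (5,9): 735471 - 240240.

Final answer: 495231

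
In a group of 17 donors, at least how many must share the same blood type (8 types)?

There are 8 possible values for blood type (8 types). With 17 donors and 8 categories, by pigeonhole: ceiling(17/8).

Final answer: 3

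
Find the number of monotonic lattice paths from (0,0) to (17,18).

Each path has 17 right steps and 18 up steps in some order (35 steps total).
Choose which 18 of the 35 steps are up: C(35,18).

Final answer: C(35,18) = 4537567650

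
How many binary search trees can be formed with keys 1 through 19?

This is a standard Catalan-number count: the answer is C_n. Here n = 19.
C_n = C(2n,n)/(n+1), so C_{19} = C(38,19)/20 = 35345263800/20.

Final answer: C_{19} = 1767263190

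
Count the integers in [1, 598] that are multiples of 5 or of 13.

Multiples of 5: 119. Multiples of 13: 46. Of both (lcm=65): 9.
By inclusion-exclusion: 119 + 46 - 9.

Final answer: 156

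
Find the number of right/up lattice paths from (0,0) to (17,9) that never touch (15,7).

Total paths to (17,9): C(26,9) = 3124550.
Paths through (15,7): C(22,7) x C(4,2) = 1023264.
Avoiding (15,7): 3124550 - 1023264.

Final answer: 2101286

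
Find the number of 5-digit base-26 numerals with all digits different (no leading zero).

First digit: 25 (nonzero). Second: 25 (not first). Third: 24, etc.
Total: 25 x 25 x 24 x 23 x 22.

Final answer: 7590000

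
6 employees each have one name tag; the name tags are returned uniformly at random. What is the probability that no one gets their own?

D(n) = (n-1)(D(n-1) + D(n-2)), D(0)=1, D(1)=0.
Building up: D(2)=1, D(3)=2, D(4)=9, D(5)=44, D(6)=265.
Total arrangements: 6! = 720.
Probability = D(6)/6! = 53/144.

Final answer: D(6)/6! = 265/720 = 0.368056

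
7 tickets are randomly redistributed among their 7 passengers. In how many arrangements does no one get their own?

Use the recurrence D(n) = (n-1)(D(n-1) + D(n-2)) with D(0)=1, D(1)=0.
D(2) = 1 x (0 + 1) = 1
D(3) = 2 x (1 + 0) = 2
D(4) = 3 x (2 + 1) = 9
D(5) = 4 x (9 + 2) = 44
D(6) = 5 x (44 + 9) = 265
D(7) = 6 x (D(6) + D(5)) = 6 x (265 + 44)

Final answer: D(7) = 1854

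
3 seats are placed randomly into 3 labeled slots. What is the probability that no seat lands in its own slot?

Derangements satisfy D(n) = (n-1)(D(n-1) + D(n-2)), starting from D(0)=1, D(1)=0.
Building up: D(2)=1, D(3)=2.
Total arrangements: 3! = 6.
Probability = D(3)/3! = 1/3.

Final answer: D(3)/3! = 2/6 = 0.333333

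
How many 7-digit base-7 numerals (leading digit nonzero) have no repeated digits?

The leading digit has 6 choices (anything but zero); the next has 6 (anything but the first), then 5, and so on, one fewer each time.
Total: 6 x 6 x 5 x 4 x 3 x 2 x 1.

Final answer: 4320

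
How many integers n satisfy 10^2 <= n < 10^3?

The leading digit cannot be 0 (9 options); the other 2 digits can be anything (10 options each).
Total: 9 x 10^2.

Final answer: 900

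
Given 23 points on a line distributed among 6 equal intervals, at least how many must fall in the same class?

By pigeonhole with 23 objects and 6 categories: ceiling(23/6).

Final answer: 4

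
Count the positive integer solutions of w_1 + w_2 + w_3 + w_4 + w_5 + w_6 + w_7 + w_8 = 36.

Substitute w'_i = w_i - 1 (so w'_i >= 0). Then sum w'_i = 36 - 8 = 28.
Stars and bars: C(28+8-1, 8-1) = C(35,7).

Final answer: C(35,7) = 6724520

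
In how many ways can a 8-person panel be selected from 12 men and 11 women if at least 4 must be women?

Sum over valid woman counts:
C(11,4)C(12,4) = 163350
C(11,5)C(12,3) = 101640
C(11,6)C(12,2) = 30492
C(11,7)C(12,1) = 3960
C(11,8)C(12,0) = 165
Total: 163350 + 101640 + 30492 + 3960 + 165.

Final answer: 299607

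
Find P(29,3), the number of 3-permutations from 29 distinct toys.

P(29,3) = 29!/(29-3)! = 29!/26!.

Final answer: P(29,3) = 21924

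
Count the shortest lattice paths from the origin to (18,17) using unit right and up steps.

Each path has 18 right steps and 17 up steps in some order (35 steps total).
Choose which 17 of the 35 steps are up: C(35,17).

Final answer: C(35,17) = 4537567650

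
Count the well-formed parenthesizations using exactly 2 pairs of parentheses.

The structures are counted by the Catalan number C_n. Here n = 2 (pairs).
C_n = C(2n,n)/(n+1), so C_{2} = C(4,2)/3 = 6/3.

Final answer: C_{2} = 2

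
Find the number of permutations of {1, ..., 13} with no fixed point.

D(n) = (n-1)(D(n-1) + D(n-2)), D(0)=1, D(1)=0.
D(2) = 1 x (0 + 1) = 1
D(3) = 2 x (1 + 0) = 2
D(4) = 3 x (2 + 1) = 9
D(5) = 4 x (9 + 2) = 44
D(6) = 5 x (44 + 9) = 265
D(7) = 6 x (265 + 44) = 1854
D(8) = 7 x (1854 + 265) = 14833
D(9) = 8 x (14833 + 1854) = 133496
D(10) = 9 x (133496 + 14833) = 1334961
D(11) = 10 x (1334961 + 133496) = 14684570
D(12) = 11 x (14684570 + 1334961) = 176214841
D(13) = 12 x (D(12) + D(11)) = 12 x (176214841 + 14684570)

Final answer: D(13) = 2290792932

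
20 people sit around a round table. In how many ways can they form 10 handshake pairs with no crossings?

The structures are counted by the Catalan number C_n. Here n = 20/2 = 10.
C_n = (2n)!/(n!(n+1)!), so C_{10} = 20!/(10! x 11!) = C(20,10)/11 = 184756/11.

Final answer: C_{10} = 16796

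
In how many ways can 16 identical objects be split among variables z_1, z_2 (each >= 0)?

Stars and bars with 16 stars and 1 bars:
C(16+2-1, 2-1) = C(17,1).

Final answer: C(17,1) = 17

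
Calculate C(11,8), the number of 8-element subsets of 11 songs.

C(11,8) = 11!/(8! x (11-8)!).

Final answer: C(11,8) = 165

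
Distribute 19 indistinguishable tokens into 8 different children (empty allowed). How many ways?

Stars and bars: C(n+k-1, k-1) = C(26,7).

Final answer: C(26,7) = 657800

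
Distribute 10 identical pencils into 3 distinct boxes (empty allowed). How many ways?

Stars and bars: C(n+k-1, k-1) = C(12,2).

Final answer: C(12,2) = 66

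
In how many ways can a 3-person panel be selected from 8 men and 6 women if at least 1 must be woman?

Sum over valid woman counts:
C(6,1)C(8,2) = 168
C(6,2)C(8,1) = 120
C(6,3)C(8,0) = 20
Total: 168 + 120 + 20.

Final answer: 308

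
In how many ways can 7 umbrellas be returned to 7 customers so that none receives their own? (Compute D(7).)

Use the recurrence D(n) = (n-1)(D(n-1) + D(n-2)) with D(0)=1, D(1)=0.
D(2) = 1 x (0 + 1) = 1
D(3) = 2 x (1 + 0) = 2
D(4) = 3 x (2 + 1) = 9
D(5) = 4 x (9 + 2) = 44
D(6) = 5 x (44 + 9) = 265
D(7) = 6 x (D(6) + D(5)) = 6 x (265 + 44)

Final answer: D(7) = 1854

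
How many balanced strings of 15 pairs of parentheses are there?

The structures are counted by the Catalan number C_n. Here n = 15 (pairs).
C_n = C(2n,n) - C(2n,n+1), so C_{15} = C(30,15) - C(30,16) = 155117520 - 145422675.

Final answer: C_{15} = 9694845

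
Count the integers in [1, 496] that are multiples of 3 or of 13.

Multiples of 3: 165. Multiples of 13: 38. Of both (lcm=39): 12.
By inclusion-exclusion: 165 + 38 - 12.

Final answer: 191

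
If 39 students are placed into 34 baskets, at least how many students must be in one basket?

By the pigeonhole principle: ceiling(39/34).

Final answer: 2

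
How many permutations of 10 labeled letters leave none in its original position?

Derangements satisfy D(n) = (n-1)(D(n-1) + D(n-2)), starting from D(0)=1, D(1)=0.
D(2) = 1 x (0 + 1) = 1
D(3) = 2 x (1 + 0) = 2
D(4) = 3 x (2 + 1) = 9
D(5) = 4 x (9 + 2) = 44
D(6) = 5 x (44 + 9) = 265
D(7) = 6 x (265 + 44) = 1854
D(8) = 7 x (1854 + 265) = 14833
D(9) = 8 x (14833 + 1854) = 133496
D(10) = 9 x (D(9) + D(8)) = 9 x (133496 + 14833)

Final answer: D(10) = 1334961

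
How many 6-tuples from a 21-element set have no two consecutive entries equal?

First character: 21 choices. Each subsequent: 20 choices (must differ from the previous one).
Total: 21 x 20^5.

Final answer: 21 x 20^{5} = 67200000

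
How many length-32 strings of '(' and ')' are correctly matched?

The structures are counted by the Catalan number C_n. Here n = 16 (pairs).
C_n = C(2n,n)/(n+1), so C_{16} = C(32,16)/17 = 601080390/17.

Final answer: C_{16} = 35357670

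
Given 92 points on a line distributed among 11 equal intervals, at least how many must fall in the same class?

By pigeonhole with 92 objects and 11 categories: ceiling(92/11).

Final answer: 9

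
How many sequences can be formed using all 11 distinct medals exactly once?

The number of ways to arrange 11 distinct objects is 11!.

Final answer: 11! = 39916800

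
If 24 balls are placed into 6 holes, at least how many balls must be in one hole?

By the pigeonhole principle: ceiling(24/6).

Final answer: 4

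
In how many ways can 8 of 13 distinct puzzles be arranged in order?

P(13,8) = 13!/(13-8)! = 13!/5!.

Final answer: P(13,8) = 51891840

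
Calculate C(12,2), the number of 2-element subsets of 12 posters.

C(12,2) = 12!/(2! x (12-2)!).

Final answer: C(12,2) = 66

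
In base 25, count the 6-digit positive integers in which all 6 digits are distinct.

First digit: 24 (nonzero). Second: 24 (not first). Third: 23, etc.
Total: 24 x 24 x 23 x 22 x 21 x 20.

Final answer: 122411520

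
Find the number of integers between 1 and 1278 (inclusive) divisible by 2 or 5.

Multiples of 2: 639. Multiples of 5: 255. Of both (lcm=10): 127.
By inclusion-exclusion: 639 + 255 - 127.

Final answer: 767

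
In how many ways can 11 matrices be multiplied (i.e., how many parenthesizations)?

This is counted by the nth Catalan number C_n. Here n = 11 - 1 = 10.
C_n = C(2n,n) - C(2n,n+1), so C_{10} = C(20,10) - C(20,11) = 184756 - 167960.

Final answer: C_{10} = 16796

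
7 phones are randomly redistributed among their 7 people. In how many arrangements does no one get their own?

Derangements satisfy D(n) = (n-1)(D(n-1) + D(n-2)), starting from D(0)=1, D(1)=0.
D(2) = 1 x (0 + 1) = 1
D(3) = 2 x (1 + 0) = 2
D(4) = 3 x (2 + 1) = 9
D(5) = 4 x (9 + 2) = 44
D(6) = 5 x (44 + 9) = 265
D(7) = 6 x (D(6) + D(5)) = 6 x (265 + 44)

Final answer: D(7) = 1854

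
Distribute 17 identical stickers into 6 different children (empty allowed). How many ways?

Stars and bars: C(n+k-1, k-1) = C(22,5).

Final answer: C(22,5) = 26334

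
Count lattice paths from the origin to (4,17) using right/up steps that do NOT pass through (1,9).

Total paths to (4,17): C(21,17) = 5985.
Paths through (1,9): C(10,9) x C(11,8) = 1650.
Avoiding (1,9): 5985 - 1650.

Final answer: 4335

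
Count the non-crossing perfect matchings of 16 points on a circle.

This is counted by the nth Catalan number C_n. Here n = 16/2 = 8.
C_n = C(2n,n)/(n+1), so C_{8} = C(16,8)/9 = 12870/9.

Final answer: C_{8} = 1430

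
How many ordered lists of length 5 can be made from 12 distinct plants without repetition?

P(12,5) = 12!/(12-5)! = 12!/7!.

Final answer: P(12,5) = 95040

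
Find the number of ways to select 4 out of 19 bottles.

C(19,4) = 19!/(4! x 15!).

Final answer: \binom{19}{4} = 3876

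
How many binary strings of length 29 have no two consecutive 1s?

A valid string ends in 0 (append to any length-(n-1) valid string) or in 01 (append to any length-(n-2) valid string), so a(n) = a(n-1) + a(n-2) with a(1)=2, a(2)=3.
Iterating the recurrence: a(1)=2, a(2)=3, a(3)=5, a(4)=8, a(5)=13, a(6)=21, a(7)=34, a(8)=55, a(9)=89, a(10)=144, a(11)=233, a(12)=377, a(13)=610, a(14)=987, a(15)=1597, a(16)=2584, a(17)=4181, a(18)=6765, a(19)=10946, a(20)=17711, a(21)=28657, a(22)=46368, a(23)=75025, a(24)=121393, a(25)=196418, a(26)=317811, a(27)=514229, a(28)=832040, a(29)=1346269.

Final answer: 1346269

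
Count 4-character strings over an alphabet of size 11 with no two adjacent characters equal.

Let g(n) count such strings. g(1) = 11, and each valid string of length n-1 extends in 10 ways (any symbol but the last), so g(n) = 10 g(n-1).
Total: g(4) = 11 x 10^3.

Final answer: 11 x 10^{3} = 11000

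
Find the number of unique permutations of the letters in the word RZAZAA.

Letters (A:3, R:1, Z:2). Total letters: 6.
Permutations = 6!/(3! x 2!).

Final answer: 60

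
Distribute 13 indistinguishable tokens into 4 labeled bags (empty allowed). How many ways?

Stars and bars: C(n+k-1, k-1) = C(16,3).

Final answer: C(16,3) = 560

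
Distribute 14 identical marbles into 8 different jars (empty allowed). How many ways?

Stars and bars: C(n+k-1, k-1) = C(21,7).

Final answer: C(21,7) = 116280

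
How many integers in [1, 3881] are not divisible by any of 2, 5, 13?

|div by 2|=1940, |div by 5|=776, |div by 13|=298.
|div by 2&5|=388, |div by 2&13|=149, |div by 5&13|=59, |div by all|=29.
By inclusion-exclusion, divisible by at least one: 1940+776+298-388-149-59+29 = 2447.
Not divisible by any: 3881 - 2447.

Final answer: 1434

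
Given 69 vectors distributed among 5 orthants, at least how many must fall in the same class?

By pigeonhole with 69 objects and 5 categories: ceiling(69/5).

Final answer: 14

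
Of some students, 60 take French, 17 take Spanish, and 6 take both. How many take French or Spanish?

|A union B| = |A| + |B| - |A intersect B| = 60 + 17 - 6.

Final answer: 71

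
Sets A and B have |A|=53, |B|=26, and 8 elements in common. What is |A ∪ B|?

|A union B| = |A| + |B| - |A intersect B| = 53 + 26 - 8.

Final answer: 71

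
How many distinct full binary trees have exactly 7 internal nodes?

This is a standard Catalan-number count: the answer is C_n. Here n = 7.
C_n = (2n)!/(n!(n+1)!), so C_{7} = 14!/(7! x 8!) = C(14,7)/8 = 3432/8.

Final answer: C_{7} = 429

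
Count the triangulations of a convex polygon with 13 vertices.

The structures are counted by the Catalan number C_n. Here n = 13 - 2 = 11.
Using C_0 = 1 and C_(k+1) = C_k x 2(2k+1)/(k+2), build up term by term: C_1=1, C_2=2, C_3=5, C_4=14, C_5=42, C_6=132, C_7=429, C_8=1430, C_9=4862, C_10=16796, C_11=58786.

Final answer: C_{11} = 58786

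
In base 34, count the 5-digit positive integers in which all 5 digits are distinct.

First digit: 33 (nonzero). Second: 33 (not first). Third: 32, etc.
Total: 33 x 33 x 32 x 31 x 30.

Final answer: 32408640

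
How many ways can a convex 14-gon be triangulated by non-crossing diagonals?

This is a standard Catalan-number count: the answer is C_n. Here n = 14 - 2 = 12.
C_n = C(2n,n) - C(2n,n+1), so C_{12} = C(24,12) - C(24,13) = 2704156 - 2496144.

Final answer: C_{12} = 208012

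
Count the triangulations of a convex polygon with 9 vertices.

This is counted by the nth Catalan number C_n. Here n = 9 - 2 = 7.
C_n = (2n)!/(n!(n+1)!), so C_{7} = 14!/(7! x 8!) = C(14,7)/8 = 3432/8.

Final answer: C_{7} = 429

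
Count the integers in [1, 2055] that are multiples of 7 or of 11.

Multiples of 7: 293. Multiples of 11: 186. Of both (lcm=77): 26.
By inclusion-exclusion: 293 + 186 - 26.

Final answer: 453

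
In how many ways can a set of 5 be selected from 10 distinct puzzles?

C(10,5) = 10!/(5! x (10-5)!).

Final answer: C(10,5) = 252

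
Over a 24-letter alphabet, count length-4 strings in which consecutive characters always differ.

First character: 24 choices. Each subsequent: 23 choices (must differ from the previous one).
Total: 24 x 23^3.

Final answer: 24 x 23^{3} = 292008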